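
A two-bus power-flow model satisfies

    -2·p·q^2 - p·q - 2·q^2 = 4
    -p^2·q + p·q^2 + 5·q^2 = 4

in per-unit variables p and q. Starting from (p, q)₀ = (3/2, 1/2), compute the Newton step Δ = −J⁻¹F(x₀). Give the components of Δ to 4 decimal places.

At (3/2, 1/2): F = (-6.0000, -3.5000).
Jacobian J = [[-2·q^2 - q, -4·p·q - p - 4·q], [-2·p·q + q^2, -p^2 + 2·p·q + 10·q]].
At the point, J = [[-1.0000, -6.5000], [-1.2500, 4.2500]] (det J = -12.3750).
Solving J·Δ = −F gives Δ = (-3.8990, -0.3232).

(-3.8990, -0.3232)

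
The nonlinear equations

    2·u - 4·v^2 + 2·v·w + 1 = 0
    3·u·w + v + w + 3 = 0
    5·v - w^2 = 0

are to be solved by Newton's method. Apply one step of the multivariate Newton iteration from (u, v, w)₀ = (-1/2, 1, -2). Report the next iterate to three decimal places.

(0.222, 0.513, -1.642)

At (-1/2, 1, -2): F = (-8.000, 5.000, 1.000).
Jacobian J = [[2, -8·v + 2·w, 2·v], [3·w, 1, 3·u + 1], [0, 5, -2·w]].
At the point, J = [[2.000, -12.000, 2.000], [-6.000, 1.000, -0.500], [0.000, 5.000, 4.000]] (det J = -335.000).
Solving J·Δ = −F gives Δ = (0.722, -0.487, 0.358).
Then the next iterate is (u, v, w)₁ = (0.222, 0.513, -1.642).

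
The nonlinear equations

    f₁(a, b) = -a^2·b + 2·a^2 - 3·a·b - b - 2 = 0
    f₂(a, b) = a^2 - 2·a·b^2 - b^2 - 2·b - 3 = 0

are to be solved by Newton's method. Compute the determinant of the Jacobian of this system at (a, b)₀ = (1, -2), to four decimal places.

110.0000

J = [[-2·a·b + 4·a - 3·b, -a^2 - 3·a - 1], [2·a - 2·b^2, -4·a·b - 2·b - 2]].
At the point, J = [[14.0000, -5.0000], [-6.0000, 10.0000]].
det J = 110.0000.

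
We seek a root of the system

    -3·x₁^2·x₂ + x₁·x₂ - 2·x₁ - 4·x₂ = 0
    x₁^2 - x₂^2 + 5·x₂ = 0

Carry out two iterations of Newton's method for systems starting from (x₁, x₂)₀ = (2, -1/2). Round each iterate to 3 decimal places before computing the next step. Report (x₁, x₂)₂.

At (2, -1/2): F = (3.000, 1.250).
Jacobian J = [[-6·x₁·x₂ + x₂ - 2, -3·x₁^2 + x₁ - 4], [2·x₁, -2·x₂ + 5]].
At the point, J = [[3.500, -14.000], [4.000, 6.000]] (det J = 77.000).
Solving J·Δ = −F gives Δ = (-0.461, 0.099).
Then the next iterate is (x₁, x₂)₁ = (1.539, -0.401).
Round to (1.539, -0.401) and repeat: F = (0.75819, 0.20272), J = [[1.30183, -9.56656], [3.078, 5.802]].
Δ = (-0.171, 0.056), so (x₁, x₂)₂ = (1.368, -0.345).

(1.368, -0.345)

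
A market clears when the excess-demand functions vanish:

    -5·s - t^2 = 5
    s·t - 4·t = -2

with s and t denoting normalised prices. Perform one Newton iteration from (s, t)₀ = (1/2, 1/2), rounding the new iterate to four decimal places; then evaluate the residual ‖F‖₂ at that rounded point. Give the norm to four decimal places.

0.2227

At (1/2, 1/2): F = (-7.7500, 0.2500).
Jacobian J = [[-5, -2·t], [t, s - 4]].
At the point, J = [[-5.0000, -1.0000], [0.5000, -3.5000]] (det J = 18.0000).
Solving J·Δ = −F gives Δ = (-1.5208, -0.1458).
Then the next iterate is (s, t)₁ = (-1.0208, 0.3542).
Re-evaluating at (-1.0208, 0.3542): F = (-0.021458, 0.221633), so ‖F‖₂ = 0.2227.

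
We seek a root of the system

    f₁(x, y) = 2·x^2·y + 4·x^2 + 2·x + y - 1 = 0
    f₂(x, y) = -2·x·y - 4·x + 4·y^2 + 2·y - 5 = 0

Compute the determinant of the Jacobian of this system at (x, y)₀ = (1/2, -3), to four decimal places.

-3.0000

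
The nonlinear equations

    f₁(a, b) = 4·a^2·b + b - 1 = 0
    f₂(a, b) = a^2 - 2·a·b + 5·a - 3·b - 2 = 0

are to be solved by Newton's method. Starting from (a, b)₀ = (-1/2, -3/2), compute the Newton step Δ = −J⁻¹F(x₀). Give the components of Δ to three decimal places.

At (-1/2, -3/2): F = (-4.000, -1.250).
Jacobian J = [[8·a·b, 4·a^2 + 1], [2·a - 2·b + 5, -2·a - 3]].
At the point, J = [[6.000, 2.000], [7.000, -2.000]] (det J = -26.000).
Solving J·Δ = −F gives Δ = (0.404, 0.788).

(0.404, 0.788)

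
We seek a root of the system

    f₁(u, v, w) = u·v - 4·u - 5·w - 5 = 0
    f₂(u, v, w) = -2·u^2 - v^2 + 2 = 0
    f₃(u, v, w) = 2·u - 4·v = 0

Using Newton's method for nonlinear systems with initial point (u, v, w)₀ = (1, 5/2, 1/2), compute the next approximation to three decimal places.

At (1, 5/2, 1/2): F = (-9.000, -6.250, -8.000).
Jacobian J = [[v - 4, u, -5], [-4·u, -2·v, 0], [2, -4, 0]].
At the point, J = [[-1.500, 1.000, -5.000], [-4.000, -5.000, 0.000], [2.000, -4.000, 0.000]] (det J = -130.000).
Solving J·Δ = −F gives Δ = (0.577, -1.712, -2.315).
Then the next iterate is (u, v, w)₁ = (1.577, 0.788, -1.815).

(1.577, 0.788, -1.815)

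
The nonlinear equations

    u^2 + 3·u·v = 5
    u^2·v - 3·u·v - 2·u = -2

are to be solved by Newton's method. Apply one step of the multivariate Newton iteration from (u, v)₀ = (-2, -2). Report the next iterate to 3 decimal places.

(-1.071, -1.714)

At (-2, -2): F = (11.000, -14.000).
Jacobian J = [[2·u + 3·v, 3·u], [2·u·v - 3·v - 2, u^2 - 3·u]].
At the point, J = [[-10.000, -6.000], [12.000, 10.000]] (det J = -28.000).
Solving J·Δ = −F gives Δ = (0.929, 0.286).
Then the next iterate is (u, v)₁ = (-1.071, -1.714).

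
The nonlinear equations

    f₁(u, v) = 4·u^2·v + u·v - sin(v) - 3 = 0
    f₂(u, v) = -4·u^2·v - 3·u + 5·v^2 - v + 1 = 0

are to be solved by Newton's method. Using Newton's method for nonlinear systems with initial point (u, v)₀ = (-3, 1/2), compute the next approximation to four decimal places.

At (-3, 1/2): F = (13.020574, -7.2500).
Jacobian J = [[8·u·v + v, 4·u^2 + u - cos(v)], [-8·u·v - 3, -4·u^2 + 10·v - 1]].
At the point, J = [[-11.5000, 32.122417], [9.0000, -32.0000]] (det J = 78.898243).
Solving J·Δ = −F gives Δ = (2.3292, 0.4285).
Then the next iterate is (u, v)₁ = (-0.6708, 0.9285).

(-0.6708, 0.9285)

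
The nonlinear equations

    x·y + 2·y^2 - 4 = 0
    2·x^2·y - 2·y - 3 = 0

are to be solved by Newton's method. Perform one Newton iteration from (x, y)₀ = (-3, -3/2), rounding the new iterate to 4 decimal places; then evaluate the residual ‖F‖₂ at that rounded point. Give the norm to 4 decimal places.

8.2963

At (-3, -3/2): F = (5.0000, -27.0000).
Jacobian J = [[y, x + 4·y], [4·x·y, 2·x^2 - 2]].
At the point, J = [[-1.5000, -9.0000], [18.0000, 16.0000]] (det J = 138.0000).
Solving J·Δ = −F gives Δ = (1.1812, 0.3587).
Then the next iterate is (x, y)₁ = (-1.8188, -1.1413).
Re-evaluating at (-1.8188, -1.1413): F = (0.680928, -8.268317), so ‖F‖₂ = 8.2963.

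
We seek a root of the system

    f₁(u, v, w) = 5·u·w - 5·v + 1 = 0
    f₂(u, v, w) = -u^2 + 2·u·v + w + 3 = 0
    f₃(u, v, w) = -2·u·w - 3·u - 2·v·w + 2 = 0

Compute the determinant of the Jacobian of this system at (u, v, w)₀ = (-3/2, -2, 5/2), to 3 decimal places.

-52.500

J = [[5·w, -5, 5·u], [-2·u + 2·v, 2·u, 1], [-2·w - 3, -2·w, -2·u - 2·v]].
At the point, J = [[12.500, -5.000, -7.500], [-1.000, -3.000, 1.000], [-8.000, -5.000, 7.000]].
det J = -52.500.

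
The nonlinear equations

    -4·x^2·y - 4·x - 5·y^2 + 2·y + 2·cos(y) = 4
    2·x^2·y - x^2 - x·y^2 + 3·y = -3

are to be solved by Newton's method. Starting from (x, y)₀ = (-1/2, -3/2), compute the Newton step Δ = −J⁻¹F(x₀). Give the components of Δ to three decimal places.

(-0.087, 0.764)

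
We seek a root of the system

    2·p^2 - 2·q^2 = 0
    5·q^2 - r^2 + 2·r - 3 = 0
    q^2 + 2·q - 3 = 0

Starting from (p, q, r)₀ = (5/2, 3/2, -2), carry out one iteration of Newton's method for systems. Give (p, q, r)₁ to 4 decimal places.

(1.4300, 1.0500, -0.9167)

At (5/2, 3/2, -2): F = (8.0000, 0.2500, 2.2500).
Jacobian J = [[4·p, -4·q, 0], [0, 10·q, -2·r + 2], [0, 2·q + 2, 0]].
At the point, J = [[10.0000, -6.0000, 0.0000], [0.0000, 15.0000, 6.0000], [0.0000, 5.0000, 0.0000]] (det J = -300.0000).
Solving J·Δ = −F gives Δ = (-1.0700, -0.4500, 1.0833).
Then the next iterate is (p, q, r)₁ = (1.4300, 1.0500, -0.9167).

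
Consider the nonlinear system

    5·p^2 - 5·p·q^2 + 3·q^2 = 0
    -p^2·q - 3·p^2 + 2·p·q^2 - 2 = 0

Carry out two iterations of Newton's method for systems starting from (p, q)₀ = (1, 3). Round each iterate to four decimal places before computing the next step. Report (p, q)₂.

At (1, 3): F = (-13.0000, 10.0000).
Jacobian J = [[10·p - 5·q^2, -10·p·q + 6·q], [-2·p·q - 6·p + 2·q^2, -p^2 + 4·p·q]].
At the point, J = [[-35.0000, -12.0000], [6.0000, 11.0000]] (det J = -313.0000).
Solving J·Δ = −F gives Δ = (-0.0735, -0.8690).
Then the next iterate is (p, q)₁ = (0.9265, 2.1310).
Round to (0.9265, 2.1310) and repeat: F = (-3.121434, 2.010309), J = [[-13.440805, -6.957715], [-0.425421, 7.039084]].
Δ = (-0.0818, -0.2905), so (p, q)₂ = (0.8447, 1.8405).

(0.8447, 1.8405)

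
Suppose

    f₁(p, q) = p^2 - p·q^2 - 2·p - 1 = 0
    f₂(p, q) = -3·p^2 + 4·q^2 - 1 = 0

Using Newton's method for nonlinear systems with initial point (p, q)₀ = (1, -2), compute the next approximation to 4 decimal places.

(0.4545, -1.0455)

At (1, -2): F = (-6.0000, 12.0000).
Jacobian J = [[2·p - q^2 - 2, -2·p·q], [-6·p, 8·q]].
At the point, J = [[-4.0000, 4.0000], [-6.0000, -16.0000]] (det J = 88.0000).
Solving J·Δ = −F gives Δ = (-0.5455, 0.9545).
Then the next iterate is (p, q)₁ = (0.4545, -1.0455).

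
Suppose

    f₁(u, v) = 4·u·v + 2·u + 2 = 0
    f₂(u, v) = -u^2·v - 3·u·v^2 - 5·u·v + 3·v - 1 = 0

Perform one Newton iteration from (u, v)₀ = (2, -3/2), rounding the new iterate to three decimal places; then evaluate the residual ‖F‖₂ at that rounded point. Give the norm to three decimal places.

At (2, -3/2): F = (-6.000, 2.000).
Jacobian J = [[4·v + 2, 4·u], [-2·u·v - 3·v^2 - 5·v, -u^2 - 6·u·v - 5·u + 3]].
At the point, J = [[-4.000, 8.000], [6.750, 7.000]] (det J = -82.000).
Solving J·Δ = −F gives Δ = (-0.707, 0.396).
Then the next iterate is (u, v)₁ = (1.293, -1.104).
Re-evaluating at (1.293, -1.104): F = (-1.12389, -0.05671), so ‖F‖₂ = 1.125.

1.125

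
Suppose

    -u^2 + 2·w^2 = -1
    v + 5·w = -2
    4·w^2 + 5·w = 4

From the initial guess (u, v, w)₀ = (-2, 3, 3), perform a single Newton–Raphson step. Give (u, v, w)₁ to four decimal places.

(-0.8879, -8.8966, 1.3793)

At (-2, 3, 3): F = (15.0000, 20.0000, 47.0000).
Jacobian J = [[-2·u, 0, 4·w], [0, 1, 5], [0, 0, 8·w + 5]].
At the point, J = [[4.0000, 0.0000, 12.0000], [0.0000, 1.0000, 5.0000], [0.0000, 0.0000, 29.0000]] (det J = 116.0000).
Solving J·Δ = −F gives Δ = (1.1121, -11.8966, -1.6207).
Then the next iterate is (u, v, w)₁ = (-0.8879, -8.8966, 1.3793).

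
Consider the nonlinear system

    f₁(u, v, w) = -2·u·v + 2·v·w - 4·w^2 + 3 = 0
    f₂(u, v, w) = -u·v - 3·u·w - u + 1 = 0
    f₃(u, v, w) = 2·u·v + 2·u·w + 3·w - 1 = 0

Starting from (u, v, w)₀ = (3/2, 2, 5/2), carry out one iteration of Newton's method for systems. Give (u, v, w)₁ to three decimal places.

(1.043, -0.619, 1.162)

At (3/2, 2, 5/2): F = (-18.000, -14.750, 20.000).
Jacobian J = [[-2·v, -2·u + 2·w, 2·v - 8·w], [-v - 3·w - 1, -u, -3·u], [2·v + 2·w, 2·u, 2·u + 3]].
At the point, J = [[-4.000, 2.000, -16.000], [-10.500, -1.500, -4.500], [9.000, 3.000, 6.000]] (det J = 315.000).
Solving J·Δ = −F gives Δ = (-0.457, -2.619, -1.338).
Then the next iterate is (u, v, w)₁ = (1.043, -0.619, 1.162).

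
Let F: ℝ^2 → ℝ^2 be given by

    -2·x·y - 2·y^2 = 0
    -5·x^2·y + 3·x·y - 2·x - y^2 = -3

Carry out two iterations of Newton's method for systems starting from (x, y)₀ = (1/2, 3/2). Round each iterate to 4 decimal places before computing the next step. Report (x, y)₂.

At (1/2, 3/2): F = (-6.0000, 0.1250).
Jacobian J = [[-2·y, -2·x - 4·y], [-10·x·y + 3·y - 2, -5·x^2 + 3·x - 2·y]].
At the point, J = [[-3.0000, -7.0000], [-5.0000, -2.7500]] (det J = -26.7500).
Solving J·Δ = −F gives Δ = (0.6495, -1.1355).
Then the next iterate is (x, y)₁ = (1.1495, 0.3645).
Round to (1.1495, 0.3645) and repeat: F = (-1.103706, -0.583043), J = [[-0.7290, -3.7570], [-5.096427, -3.887251]].
Δ = (0.1287, -0.3188), so (x, y)₂ = (1.2782, 0.0457).

(1.2782, 0.0457)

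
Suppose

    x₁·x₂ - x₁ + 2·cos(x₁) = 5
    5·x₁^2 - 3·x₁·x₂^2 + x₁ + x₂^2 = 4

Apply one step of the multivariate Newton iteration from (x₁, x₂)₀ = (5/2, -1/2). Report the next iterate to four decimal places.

(0.7939, 1.8005)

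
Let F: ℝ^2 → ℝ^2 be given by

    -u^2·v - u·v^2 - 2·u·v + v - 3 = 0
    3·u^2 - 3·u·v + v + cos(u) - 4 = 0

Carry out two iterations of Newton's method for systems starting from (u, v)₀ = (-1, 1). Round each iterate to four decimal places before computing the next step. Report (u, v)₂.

(-0.2958, 1.4305)

At (-1, 1): F = (0.0000, 3.540302).
Jacobian J = [[-2·u·v - v^2 - 2·v, -u^2 - 2·u·v - 2·u + 1], [6·u - 3·v - sin(u), -3·u + 1]].
At the point, J = [[-1.0000, 4.0000], [-8.158529, 4.0000]] (det J = 28.634116).
Solving J·Δ = −F gives Δ = (0.4946, 0.1236).
Then the next iterate is (u, v)₁ = (-0.5054, 1.1236).
Round to (-0.5054, 1.1236) and repeat: F = (-0.389609, 0.468471), J = [[-2.373942, 2.891106], [-5.919043, 2.5162]].
Δ = (0.2096, 0.3069), so (u, v)₂ = (-0.2958, 1.4305).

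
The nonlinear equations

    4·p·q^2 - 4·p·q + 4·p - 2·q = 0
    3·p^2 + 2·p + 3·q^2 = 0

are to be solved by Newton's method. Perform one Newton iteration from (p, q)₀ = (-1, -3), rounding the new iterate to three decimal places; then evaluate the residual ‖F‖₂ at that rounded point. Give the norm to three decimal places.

At (-1, -3): F = (-46.000, 28.000).
Jacobian J = [[4·q^2 - 4·q + 4, 8·p·q - 4·p - 2], [6·p + 2, 6·q]].
At the point, J = [[52.000, 26.000], [-4.000, -18.000]] (det J = -832.000).
Solving J·Δ = −F gives Δ = (0.120, 1.529).
Then the next iterate is (p, q)₁ = (-0.880, -1.471).
Re-evaluating at (-0.880, -1.471): F = (-13.37264, 7.05472), so ‖F‖₂ = 15.119.

15.119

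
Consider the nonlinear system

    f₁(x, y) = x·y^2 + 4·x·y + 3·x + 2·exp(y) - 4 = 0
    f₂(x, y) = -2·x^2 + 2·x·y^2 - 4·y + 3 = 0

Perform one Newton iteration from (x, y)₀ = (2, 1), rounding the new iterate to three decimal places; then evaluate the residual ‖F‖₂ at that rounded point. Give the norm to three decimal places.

3.972

At (2, 1): F = (17.43656, -5.000).
Jacobian J = [[y^2 + 4·y + 3, 2·x·y + 4·x + 2·exp(y)], [-4·x + 2·y^2, 4·x·y - 4]].
At the point, J = [[8.000, 17.43656], [-6.000, 4.000]] (det J = 136.61938).
Solving J·Δ = −F gives Δ = (-1.149, -0.473).
Then the next iterate is (x, y)₁ = (0.851, 0.527).
Re-evaluating at (0.851, 0.527): F = (3.97094, -0.08371), so ‖F‖₂ = 3.972.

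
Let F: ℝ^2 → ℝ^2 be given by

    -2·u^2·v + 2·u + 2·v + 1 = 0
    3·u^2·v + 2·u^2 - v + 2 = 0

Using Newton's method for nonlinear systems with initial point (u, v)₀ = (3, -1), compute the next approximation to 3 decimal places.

(1.127, -1.201)

At (3, -1): F = (23.000, -6.000).
Jacobian J = [[-4·u·v + 2, -2·u^2 + 2], [6·u·v + 4·u, 3·u^2 - 1]].
At the point, J = [[14.000, -16.000], [-6.000, 26.000]] (det J = 268.000).
Solving J·Δ = −F gives Δ = (-1.873, -0.201).
Then the next iterate is (u, v)₁ = (1.127, -1.201).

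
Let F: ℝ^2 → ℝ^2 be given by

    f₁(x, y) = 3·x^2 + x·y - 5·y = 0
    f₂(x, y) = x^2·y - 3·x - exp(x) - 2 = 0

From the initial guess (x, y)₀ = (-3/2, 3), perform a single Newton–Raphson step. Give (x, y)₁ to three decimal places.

At (-3/2, 3): F = (-12.750, 9.02687).
Jacobian J = [[6·x + y, x - 5], [2·x·y - exp(x) - 3, x^2]].
At the point, J = [[-6.000, -6.500], [-12.22313, 2.250]] (det J = -92.95035).
Solving J·Δ = −F gives Δ = (0.323, -2.259).
Then the next iterate is (x, y)₁ = (-1.177, 0.741).

(-1.177, 0.741)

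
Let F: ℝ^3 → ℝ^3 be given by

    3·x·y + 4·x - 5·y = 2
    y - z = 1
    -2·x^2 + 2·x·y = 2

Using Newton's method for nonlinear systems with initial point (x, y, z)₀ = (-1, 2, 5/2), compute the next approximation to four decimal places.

(-0.5455, -0.1818, -1.1818)

At (-1, 2, 5/2): F = (-22.0000, -1.5000, -8.0000).
Jacobian J = [[3·y + 4, 3·x - 5, 0], [0, 1, -1], [-4·x + 2·y, 2·x, 0]].
At the point, J = [[10.0000, -8.0000, 0.0000], [0.0000, 1.0000, -1.0000], [8.0000, -2.0000, 0.0000]] (det J = 44.0000).
Solving J·Δ = −F gives Δ = (0.4545, -2.1818, -3.6818).
Then the next iterate is (x, y, z)₁ = (-0.5455, -0.1818, -1.1818).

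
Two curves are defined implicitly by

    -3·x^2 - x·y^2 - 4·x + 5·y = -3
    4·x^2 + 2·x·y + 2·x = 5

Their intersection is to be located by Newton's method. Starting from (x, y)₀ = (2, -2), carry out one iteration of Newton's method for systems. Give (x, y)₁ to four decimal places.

(1.1183, -0.6641)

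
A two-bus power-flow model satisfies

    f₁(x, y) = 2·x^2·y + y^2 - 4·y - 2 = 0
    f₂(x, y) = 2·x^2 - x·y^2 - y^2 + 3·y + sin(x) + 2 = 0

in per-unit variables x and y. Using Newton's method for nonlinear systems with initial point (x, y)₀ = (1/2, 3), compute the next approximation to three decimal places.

(1.698, 1.524)

At (1/2, 3): F = (-3.500, -1.52057).
Jacobian J = [[4·x·y, 2·x^2 + 2·y - 4], [4·x - y^2 + cos(x), -2·x·y - 2·y + 3]].
At the point, J = [[6.000, 2.500], [-6.12242, -6.000]] (det J = -20.69396).
Solving J·Δ = −F gives Δ = (1.198, -1.476).
Then the next iterate is (x, y)₁ = (1.698, 1.524).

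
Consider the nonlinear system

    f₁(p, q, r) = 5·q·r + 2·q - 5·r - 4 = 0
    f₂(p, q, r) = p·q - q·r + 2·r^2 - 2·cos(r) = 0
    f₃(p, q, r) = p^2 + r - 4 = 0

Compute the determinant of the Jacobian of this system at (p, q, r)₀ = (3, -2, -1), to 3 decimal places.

420.293

J = [[0, 5·r + 2, 5·q - 5], [q, p - r, -q + 4·r + 2·sin(r)], [2·p, 0, 1]].
At the point, J = [[0.000, -3.000, -15.000], [-2.000, 4.000, -3.68294], [6.000, 0.000, 1.000]].
det J = 420.293.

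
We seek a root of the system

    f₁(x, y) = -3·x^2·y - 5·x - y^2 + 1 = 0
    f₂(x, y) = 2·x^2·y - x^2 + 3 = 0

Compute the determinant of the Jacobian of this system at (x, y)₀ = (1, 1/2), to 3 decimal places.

J = [[-6·x·y - 5, -3·x^2 - 2·y], [4·x·y - 2·x, 2·x^2]].
At the point, J = [[-8.000, -4.000], [0.000, 2.000]].
det J = -16.000.

-16.000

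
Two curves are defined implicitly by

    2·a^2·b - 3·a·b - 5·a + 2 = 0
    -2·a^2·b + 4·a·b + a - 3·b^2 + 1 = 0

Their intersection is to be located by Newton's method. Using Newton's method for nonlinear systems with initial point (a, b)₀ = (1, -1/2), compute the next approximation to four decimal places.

At (1, -1/2): F = (-2.5000, 0.2500).
Jacobian J = [[4·a·b - 3·b - 5, 2·a^2 - 3·a], [-4·a·b + 4·b + 1, -2·a^2 + 4·a - 6·b]].
At the point, J = [[-5.5000, -1.0000], [1.0000, 5.0000]] (det J = -26.5000).
Solving J·Δ = −F gives Δ = (-0.4623, 0.0425).
Then the next iterate is (a, b)₁ = (0.5377, -0.4575).

(0.5377, -0.4575)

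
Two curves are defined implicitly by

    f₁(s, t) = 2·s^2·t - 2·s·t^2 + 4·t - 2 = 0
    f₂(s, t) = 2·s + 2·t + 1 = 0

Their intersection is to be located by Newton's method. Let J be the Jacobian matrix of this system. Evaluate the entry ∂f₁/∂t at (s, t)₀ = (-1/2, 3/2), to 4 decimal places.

7.5000

∂f₁/∂t = 2·s^2 - 4·s·t + 4.
At (-1/2, 3/2) this is 7.5000.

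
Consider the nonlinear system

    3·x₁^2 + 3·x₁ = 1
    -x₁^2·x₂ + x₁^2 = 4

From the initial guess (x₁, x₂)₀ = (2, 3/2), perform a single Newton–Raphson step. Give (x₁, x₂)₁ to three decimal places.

(0.867, 0.567)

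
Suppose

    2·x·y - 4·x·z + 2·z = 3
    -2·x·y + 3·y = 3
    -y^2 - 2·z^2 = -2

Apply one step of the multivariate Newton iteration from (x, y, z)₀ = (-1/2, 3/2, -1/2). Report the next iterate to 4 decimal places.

At (-1/2, 3/2, -1/2): F = (-6.5000, 3.0000, -0.7500).
Jacobian J = [[2·y - 4·z, 2·x, -4·x + 2], [-2·y, -2·x + 3, 0], [0, -2·y, -4·z]].
At the point, J = [[5.0000, -1.0000, 4.0000], [-3.0000, 4.0000, 0.0000], [0.0000, -3.0000, 2.0000]] (det J = 70.0000).
Solving J·Δ = −F gives Δ = (1.0000, 0.0000, 0.3750).
Then the next iterate is (x, y, z)₁ = (0.5000, 1.5000, -0.1250).

(0.5000, 1.5000, -0.1250)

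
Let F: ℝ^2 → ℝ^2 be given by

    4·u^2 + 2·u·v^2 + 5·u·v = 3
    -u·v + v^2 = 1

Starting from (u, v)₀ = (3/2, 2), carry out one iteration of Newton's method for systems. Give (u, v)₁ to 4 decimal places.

(0.7763, 1.4211)

At (3/2, 2): F = (33.0000, 0.0000).
Jacobian J = [[8·u + 2·v^2 + 5·v, 4·u·v + 5·u], [-v, -u + 2·v]].
At the point, J = [[30.0000, 19.5000], [-2.0000, 2.5000]] (det J = 114.0000).
Solving J·Δ = −F gives Δ = (-0.7237, -0.5789).
Then the next iterate is (u, v)₁ = (0.7763, 1.4211).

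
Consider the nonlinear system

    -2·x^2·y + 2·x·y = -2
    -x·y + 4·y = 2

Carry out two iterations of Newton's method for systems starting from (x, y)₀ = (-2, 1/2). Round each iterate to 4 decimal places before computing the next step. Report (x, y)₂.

(-1.2078, 0.3836)

At (-2, 1/2): F = (-4.0000, 1.0000).
Jacobian J = [[-4·x·y + 2·y, -2·x^2 + 2·x], [-y, -x + 4]].
At the point, J = [[5.0000, -12.0000], [-0.5000, 6.0000]] (det J = 24.0000).
Solving J·Δ = −F gives Δ = (0.5000, -0.1250).
Then the next iterate is (x, y)₁ = (-1.5000, 0.3750).
Round to (-1.5000, 0.3750) and repeat: F = (-0.8125, 0.0625), J = [[3.0000, -7.5000], [-0.3750, 5.5000]].
Δ = (0.2922, 0.0086), so (x, y)₂ = (-1.2078, 0.3836).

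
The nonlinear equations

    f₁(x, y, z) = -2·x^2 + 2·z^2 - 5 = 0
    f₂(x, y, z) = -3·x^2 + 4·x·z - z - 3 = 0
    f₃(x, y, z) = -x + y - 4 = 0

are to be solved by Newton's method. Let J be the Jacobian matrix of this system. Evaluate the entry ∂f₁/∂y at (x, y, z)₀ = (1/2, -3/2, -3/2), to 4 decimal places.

∂f₁/∂y = 0.
At (1/2, -3/2, -3/2) this is 0.0000.

0.0000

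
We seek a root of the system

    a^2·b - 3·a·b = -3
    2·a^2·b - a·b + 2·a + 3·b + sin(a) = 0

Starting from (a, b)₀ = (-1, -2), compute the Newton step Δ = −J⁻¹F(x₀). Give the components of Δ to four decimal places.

At (-1, -2): F = (-5.0000, -14.841471).
Jacobian J = [[2·a·b - 3·b, a^2 - 3·a], [4·a·b - b + cos(a) + 2, 2·a^2 - a + 3]].
At the point, J = [[10.0000, 4.0000], [12.540302, 6.0000]] (det J = 9.838791).
Solving J·Δ = −F gives Δ = (-2.9847, 8.7118).

(-2.9847, 8.7118)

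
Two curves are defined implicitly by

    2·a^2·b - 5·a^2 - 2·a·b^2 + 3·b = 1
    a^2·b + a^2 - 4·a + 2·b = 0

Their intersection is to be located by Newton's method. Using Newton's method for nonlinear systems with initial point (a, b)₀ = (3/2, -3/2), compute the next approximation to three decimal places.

At (3/2, -3/2): F = (-30.250, -10.125).
Jacobian J = [[4·a·b - 10·a - 2·b^2, 2·a^2 - 4·a·b + 3], [2·a·b + 2·a - 4, a^2 + 2]].
At the point, J = [[-28.500, 16.500], [-5.500, 4.250]] (det J = -30.375).
Solving J·Δ = −F gives Δ = (1.267, 4.023).
Then the next iterate is (a, b)₁ = (2.767, 2.523).

(2.767, 2.523)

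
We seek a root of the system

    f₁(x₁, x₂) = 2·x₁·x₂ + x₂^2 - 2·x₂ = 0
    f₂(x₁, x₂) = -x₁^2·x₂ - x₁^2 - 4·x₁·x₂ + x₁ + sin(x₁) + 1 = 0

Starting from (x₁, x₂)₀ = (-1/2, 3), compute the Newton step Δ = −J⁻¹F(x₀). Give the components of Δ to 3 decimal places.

At (-1/2, 3): F = (0.000, 5.02057).
Jacobian J = [[2·x₂, 2·x₁ + 2·x₂ - 2], [-2·x₁·x₂ - 2·x₁ - 4·x₂ + cos(x₁) + 1, -x₁^2 - 4·x₁]].
At the point, J = [[6.000, 3.000], [-6.12242, 1.750]] (det J = 28.86725).
Solving J·Δ = −F gives Δ = (0.522, -1.044).

(0.522, -1.044)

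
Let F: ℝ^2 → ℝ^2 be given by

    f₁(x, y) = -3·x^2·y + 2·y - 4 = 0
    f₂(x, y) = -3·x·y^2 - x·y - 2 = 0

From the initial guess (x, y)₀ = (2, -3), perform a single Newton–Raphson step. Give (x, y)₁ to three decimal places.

At (2, -3): F = (26.000, -50.000).
Jacobian J = [[-6·x·y, -3·x^2 + 2], [-3·y^2 - y, -6·x·y - x]].
At the point, J = [[36.000, -10.000], [-24.000, 34.000]] (det J = 984.000).
Solving J·Δ = −F gives Δ = (-0.390, 1.195).
Then the next iterate is (x, y)₁ = (1.610, -1.805).

(1.610, -1.805)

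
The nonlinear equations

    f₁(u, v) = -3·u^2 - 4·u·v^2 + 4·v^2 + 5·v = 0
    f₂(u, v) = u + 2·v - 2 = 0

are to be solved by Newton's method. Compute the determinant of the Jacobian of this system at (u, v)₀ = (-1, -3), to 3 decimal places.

-17.000

J = [[-6·u - 4·v^2, -8·u·v + 8·v + 5], [1, 2]].
At the point, J = [[-30.000, -43.000], [1.000, 2.000]].
det J = -17.000.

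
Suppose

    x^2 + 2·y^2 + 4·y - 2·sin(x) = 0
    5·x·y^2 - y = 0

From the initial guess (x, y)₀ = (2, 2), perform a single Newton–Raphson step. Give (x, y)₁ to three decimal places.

(6.910, -1.492)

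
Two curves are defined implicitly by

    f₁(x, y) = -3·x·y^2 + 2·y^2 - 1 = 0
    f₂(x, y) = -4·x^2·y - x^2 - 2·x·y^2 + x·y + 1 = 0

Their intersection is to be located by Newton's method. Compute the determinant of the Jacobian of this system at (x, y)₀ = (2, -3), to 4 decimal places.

-822.0000

J = [[-3·y^2, -6·x·y + 4·y], [-8·x·y - 2·x - 2·y^2 + y, -4·x^2 - 4·x·y + x]].
At the point, J = [[-27.0000, 24.0000], [23.0000, 10.0000]].
det J = -822.0000.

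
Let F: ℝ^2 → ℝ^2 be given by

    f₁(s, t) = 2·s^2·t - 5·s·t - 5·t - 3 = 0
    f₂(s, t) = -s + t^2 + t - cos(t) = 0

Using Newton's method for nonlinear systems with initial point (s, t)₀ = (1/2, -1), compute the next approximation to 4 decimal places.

At (1/2, -1): F = (4.0000, -1.040302).
Jacobian J = [[4·s·t - 5·t, 2·s^2 - 5·s - 5], [-1, 2·t + sin(t) + 1]].
At the point, J = [[3.0000, -7.0000], [-1.0000, -1.841471]] (det J = -12.524413).
Solving J·Δ = −F gives Δ = (-1.1696, 0.0702).
Then the next iterate is (s, t)₁ = (-0.6696, -0.9298).

(-0.6696, -0.9298)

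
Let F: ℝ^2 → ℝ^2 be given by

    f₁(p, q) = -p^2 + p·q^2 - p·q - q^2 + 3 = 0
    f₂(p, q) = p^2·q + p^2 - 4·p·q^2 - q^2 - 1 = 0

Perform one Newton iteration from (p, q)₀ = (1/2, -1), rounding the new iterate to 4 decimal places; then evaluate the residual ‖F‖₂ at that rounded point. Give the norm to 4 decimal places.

22.1860

At (1/2, -1): F = (2.7500, -4.0000).
Jacobian J = [[-2·p + q^2 - q, 2·p·q - p - 2·q], [2·p·q + 2·p - 4·q^2, p^2 - 8·p·q - 2·q]].
At the point, J = [[1.0000, 0.5000], [-4.0000, 6.2500]] (det J = 8.2500).
Solving J·Δ = −F gives Δ = (-2.3258, -0.8485).
Then the next iterate is (p, q)₁ = (-1.8258, -1.8485).
Re-evaluating at (-1.8258, -1.8485): F = (-13.364161, 17.709220), so ‖F‖₂ = 22.1860.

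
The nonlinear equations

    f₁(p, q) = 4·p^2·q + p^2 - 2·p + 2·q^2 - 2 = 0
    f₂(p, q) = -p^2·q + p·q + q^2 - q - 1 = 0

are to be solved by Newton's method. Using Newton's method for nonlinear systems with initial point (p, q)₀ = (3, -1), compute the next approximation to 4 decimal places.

At (3, -1): F = (-33.0000, 7.0000).
Jacobian J = [[8·p·q + 2·p - 2, 4·p^2 + 4·q], [-2·p·q + q, -p^2 + p + 2·q - 1]].
At the point, J = [[-20.0000, 32.0000], [5.0000, -9.0000]] (det J = 20.0000).
Solving J·Δ = −F gives Δ = (-3.6500, -1.2500).
Then the next iterate is (p, q)₁ = (-0.6500, -2.2500).

(-0.6500, -2.2500)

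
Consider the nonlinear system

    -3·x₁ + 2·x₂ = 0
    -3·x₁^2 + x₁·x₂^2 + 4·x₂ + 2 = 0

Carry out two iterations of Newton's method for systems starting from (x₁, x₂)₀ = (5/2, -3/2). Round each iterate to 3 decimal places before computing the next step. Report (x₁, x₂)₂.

At (5/2, -3/2): F = (-10.500, -17.125).
Jacobian J = [[-3, 2], [-6·x₁ + x₂^2, 2·x₁·x₂ + 4]].
At the point, J = [[-3.000, 2.000], [-12.750, -3.500]] (det J = 36.000).
Solving J·Δ = −F gives Δ = (-1.972, 2.292).
Then the next iterate is (x₁, x₂)₁ = (0.528, 0.792).
Round to (0.528, 0.792) and repeat: F = (0.000, 4.66284), J = [[-3.000, 2.000], [-2.54074, 4.83635]].
Δ = (-0.989, -1.484), so (x₁, x₂)₂ = (-0.461, -0.692).

(-0.461, -0.692)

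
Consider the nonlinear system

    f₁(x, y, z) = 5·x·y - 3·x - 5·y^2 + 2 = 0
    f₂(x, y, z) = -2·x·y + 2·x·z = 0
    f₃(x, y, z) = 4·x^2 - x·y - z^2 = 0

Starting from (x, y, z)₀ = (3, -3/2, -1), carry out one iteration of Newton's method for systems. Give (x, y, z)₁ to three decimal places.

(1.503, -0.665, -0.416)

At (3, -3/2, -1): F = (-40.750, 3.000, 39.500).
Jacobian J = [[5·y - 3, 5·x - 10·y, 0], [-2·y + 2·z, -2·x, 2·x], [8·x - y, -x, -2·z]].
At the point, J = [[-10.500, 30.000, 0.000], [1.000, -6.000, 6.000], [25.500, -3.000, 2.000]] (det J = 4467.000).
Solving J·Δ = −F gives Δ = (-1.497, 0.835, 0.584).
Then the next iterate is (x, y, z)₁ = (1.503, -0.665, -0.416).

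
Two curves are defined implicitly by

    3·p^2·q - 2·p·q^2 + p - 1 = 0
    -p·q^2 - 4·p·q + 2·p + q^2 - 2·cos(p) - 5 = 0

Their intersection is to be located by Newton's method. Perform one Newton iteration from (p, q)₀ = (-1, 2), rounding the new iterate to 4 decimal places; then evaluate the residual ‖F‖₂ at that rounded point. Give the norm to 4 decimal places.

At (-1, 2): F = (12.0000, 7.919395).
Jacobian J = [[6·p·q - 2·q^2 + 1, 3·p^2 - 4·p·q], [-q^2 - 4·q + 2·sin(p) + 2, -2·p·q - 4·p + 2·q]].
At the point, J = [[-19.0000, 11.0000], [-11.682942, 12.0000]] (det J = -99.487638).
Solving J·Δ = −F gives Δ = (0.5718, -0.1033).
Then the next iterate is (p, q)₁ = (-0.4282, 1.8967).
Re-evaluating at (-0.4282, 1.8967): F = (2.695984, 0.710746), so ‖F‖₂ = 2.7881.

2.7881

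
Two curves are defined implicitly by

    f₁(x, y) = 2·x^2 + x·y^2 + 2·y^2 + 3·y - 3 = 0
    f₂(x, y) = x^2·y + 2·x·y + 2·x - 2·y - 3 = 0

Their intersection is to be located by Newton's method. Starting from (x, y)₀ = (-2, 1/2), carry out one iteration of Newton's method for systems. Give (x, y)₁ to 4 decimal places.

At (-2, 1/2): F = (6.5000, -8.0000).
Jacobian J = [[4·x + y^2, 2·x·y + 4·y + 3], [2·x·y + 2·y + 2, x^2 + 2·x - 2]].
At the point, J = [[-7.7500, 3.0000], [1.0000, -2.0000]] (det J = 12.5000).
Solving J·Δ = −F gives Δ = (-0.8800, -4.4400).
Then the next iterate is (x, y)₁ = (-2.8800, -3.9400).

(-2.8800, -3.9400)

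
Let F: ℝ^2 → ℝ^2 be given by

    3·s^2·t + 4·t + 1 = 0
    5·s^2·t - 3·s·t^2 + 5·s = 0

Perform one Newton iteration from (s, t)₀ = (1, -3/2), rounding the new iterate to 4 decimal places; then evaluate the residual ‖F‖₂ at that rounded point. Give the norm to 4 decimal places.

At (1, -3/2): F = (-9.5000, -9.2500).
Jacobian J = [[6·s·t, 3·s^2 + 4], [10·s·t - 3·t^2 + 5, 5·s^2 - 6·s·t]].
At the point, J = [[-9.0000, 7.0000], [-16.7500, 14.0000]] (det J = -8.7500).
Solving J·Δ = −F gives Δ = (-7.8000, -8.6714).
Then the next iterate is (s, t)₁ = (-6.8000, -10.1714).
Re-evaluating at (-6.8000, -10.1714): F = (-1450.662208, -275.097170), so ‖F‖₂ = 1476.5159.

1476.5159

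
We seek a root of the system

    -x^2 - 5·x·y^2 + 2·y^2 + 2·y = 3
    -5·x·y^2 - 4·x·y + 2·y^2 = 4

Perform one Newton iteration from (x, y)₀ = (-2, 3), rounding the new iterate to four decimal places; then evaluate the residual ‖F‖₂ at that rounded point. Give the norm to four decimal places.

47.6673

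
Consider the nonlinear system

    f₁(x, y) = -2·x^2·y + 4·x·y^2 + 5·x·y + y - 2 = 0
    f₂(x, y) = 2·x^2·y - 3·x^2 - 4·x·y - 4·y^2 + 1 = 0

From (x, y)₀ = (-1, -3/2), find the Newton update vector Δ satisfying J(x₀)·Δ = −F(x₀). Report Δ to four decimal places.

(0.4444, 0.6667)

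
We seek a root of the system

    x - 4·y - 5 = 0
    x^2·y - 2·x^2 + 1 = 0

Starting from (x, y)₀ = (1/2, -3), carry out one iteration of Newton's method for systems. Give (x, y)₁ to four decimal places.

(0.5443, -1.1139)

At (1/2, -3): F = (7.5000, -0.2500).
Jacobian J = [[1, -4], [2·x·y - 4·x, x^2]].
At the point, J = [[1.0000, -4.0000], [-5.0000, 0.2500]] (det J = -19.7500).
Solving J·Δ = −F gives Δ = (0.0443, 1.8861).
Then the next iterate is (x, y)₁ = (0.5443, -1.1139).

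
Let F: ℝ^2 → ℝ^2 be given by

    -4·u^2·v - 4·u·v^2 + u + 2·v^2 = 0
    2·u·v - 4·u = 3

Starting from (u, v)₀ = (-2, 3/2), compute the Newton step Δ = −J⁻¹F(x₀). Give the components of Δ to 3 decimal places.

(0.560, -0.390)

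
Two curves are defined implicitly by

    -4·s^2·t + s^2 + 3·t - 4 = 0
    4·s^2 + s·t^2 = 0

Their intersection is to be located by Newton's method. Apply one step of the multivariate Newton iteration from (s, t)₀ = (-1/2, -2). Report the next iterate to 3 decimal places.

At (-1/2, -2): F = (-7.750, -1.000).
Jacobian J = [[-8·s·t + 2·s, -4·s^2 + 3], [8·s + t^2, 2·s·t]].
At the point, J = [[-9.000, 2.000], [0.000, 2.000]] (det J = -18.000).
Solving J·Δ = −F gives Δ = (-0.750, 0.500).
Then the next iterate is (s, t)₁ = (-1.250, -1.500).

(-1.250, -1.500)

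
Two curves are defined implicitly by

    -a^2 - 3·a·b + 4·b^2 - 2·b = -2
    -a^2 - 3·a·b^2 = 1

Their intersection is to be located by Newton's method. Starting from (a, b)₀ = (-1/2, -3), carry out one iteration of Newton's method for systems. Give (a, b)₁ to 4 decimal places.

(-0.5731, -1.4278)

At (-1/2, -3): F = (39.2500, 12.2500).
Jacobian J = [[-2·a - 3·b, -3·a + 8·b - 2], [-2·a - 3·b^2, -6·a·b]].
At the point, J = [[10.0000, -24.5000], [-26.0000, -9.0000]] (det J = -727.0000).
Solving J·Δ = −F gives Δ = (-0.0731, 1.5722).
Then the next iterate is (a, b)₁ = (-0.5731, -1.4278).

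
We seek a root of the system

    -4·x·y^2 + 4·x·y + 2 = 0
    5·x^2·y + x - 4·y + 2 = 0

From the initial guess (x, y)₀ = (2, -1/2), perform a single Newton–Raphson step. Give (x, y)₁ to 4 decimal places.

(2.0000, -0.2500)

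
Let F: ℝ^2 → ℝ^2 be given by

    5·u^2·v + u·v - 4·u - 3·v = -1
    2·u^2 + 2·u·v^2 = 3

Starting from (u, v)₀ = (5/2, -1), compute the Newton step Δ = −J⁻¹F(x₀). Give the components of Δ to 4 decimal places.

(-0.7011, 0.6087)

At (5/2, -1): F = (-39.7500, 14.5000).
Jacobian J = [[10·u·v + v - 4, 5·u^2 + u - 3], [4·u + 2·v^2, 4·u·v]].
At the point, J = [[-30.0000, 30.7500], [12.0000, -10.0000]] (det J = -69.0000).
Solving J·Δ = −F gives Δ = (-0.7011, 0.6087).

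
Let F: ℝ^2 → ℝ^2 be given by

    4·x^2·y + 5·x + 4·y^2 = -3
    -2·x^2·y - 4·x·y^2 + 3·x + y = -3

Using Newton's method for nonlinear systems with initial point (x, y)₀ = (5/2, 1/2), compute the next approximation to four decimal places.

(-0.4246, 1.0127)

At (5/2, 1/2): F = (29.0000, 2.2500).
Jacobian J = [[8·x·y + 5, 4·x^2 + 8·y], [-4·x·y - 4·y^2 + 3, -2·x^2 - 8·x·y + 1]].
At the point, J = [[15.0000, 29.0000], [-3.0000, -21.5000]] (det J = -235.5000).
Solving J·Δ = −F gives Δ = (-2.9246, 0.5127).
Then the next iterate is (x, y)₁ = (-0.4246, 1.0127).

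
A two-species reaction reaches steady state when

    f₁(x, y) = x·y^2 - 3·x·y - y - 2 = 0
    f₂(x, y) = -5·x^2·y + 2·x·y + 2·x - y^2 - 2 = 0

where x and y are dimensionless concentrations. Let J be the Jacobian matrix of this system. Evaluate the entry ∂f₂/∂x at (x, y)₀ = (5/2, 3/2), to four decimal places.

-32.5000

∂f₂/∂x = -10·x·y + 2·y + 2.
At (5/2, 3/2) this is -32.5000.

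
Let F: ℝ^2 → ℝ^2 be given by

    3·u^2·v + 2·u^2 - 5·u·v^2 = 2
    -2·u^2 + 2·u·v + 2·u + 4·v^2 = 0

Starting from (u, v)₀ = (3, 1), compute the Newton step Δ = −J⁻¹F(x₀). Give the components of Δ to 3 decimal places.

(-1.184, -0.534)

At (3, 1): F = (28.000, -2.000).
Jacobian J = [[6·u·v + 4·u - 5·v^2, 3·u^2 - 10·u·v], [-4·u + 2·v + 2, 2·u + 8·v]].
At the point, J = [[25.000, -3.000], [-8.000, 14.000]] (det J = 326.000).
Solving J·Δ = −F gives Δ = (-1.184, -0.534).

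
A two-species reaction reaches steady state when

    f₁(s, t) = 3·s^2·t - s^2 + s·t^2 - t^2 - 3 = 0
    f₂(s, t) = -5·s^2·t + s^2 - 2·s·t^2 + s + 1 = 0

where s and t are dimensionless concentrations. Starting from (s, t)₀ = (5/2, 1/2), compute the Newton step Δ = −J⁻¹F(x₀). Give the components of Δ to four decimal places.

(-2.9993, 0.3826)

At (5/2, 1/2): F = (0.5000, -7.1250).
Jacobian J = [[6·s·t - 2·s + t^2, 3·s^2 + 2·s·t - 2·t], [-10·s·t + 2·s - 2·t^2 + 1, -5·s^2 - 4·s·t]].
At the point, J = [[2.7500, 20.2500], [-7.0000, -36.2500]] (det J = 42.0625).
Solving J·Δ = −F gives Δ = (-2.9993, 0.3826).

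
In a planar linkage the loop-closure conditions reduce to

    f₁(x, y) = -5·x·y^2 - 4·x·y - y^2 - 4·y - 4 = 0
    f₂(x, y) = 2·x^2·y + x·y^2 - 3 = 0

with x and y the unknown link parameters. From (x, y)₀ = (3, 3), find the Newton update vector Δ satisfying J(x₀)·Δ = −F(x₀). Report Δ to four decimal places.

(-0.5622, -1.4639)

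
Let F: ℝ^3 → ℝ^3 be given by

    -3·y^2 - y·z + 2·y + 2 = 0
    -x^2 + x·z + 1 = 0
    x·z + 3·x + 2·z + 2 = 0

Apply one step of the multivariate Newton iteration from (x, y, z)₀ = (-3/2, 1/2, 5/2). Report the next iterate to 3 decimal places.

(-1.102, 1.054, 0.625)

At (-3/2, 1/2, 5/2): F = (1.000, -5.000, -1.250).
Jacobian J = [[0, -6·y - z + 2, -y], [-2·x + z, 0, x], [z + 3, 0, x + 2]].
At the point, J = [[0.000, -3.500, -0.500], [5.500, 0.000, -1.500], [5.500, 0.000, 0.500]] (det J = 38.500).
Solving J·Δ = −F gives Δ = (0.398, 0.554, -1.875).
Then the next iterate is (x, y, z)₁ = (-1.102, 1.054, 0.625).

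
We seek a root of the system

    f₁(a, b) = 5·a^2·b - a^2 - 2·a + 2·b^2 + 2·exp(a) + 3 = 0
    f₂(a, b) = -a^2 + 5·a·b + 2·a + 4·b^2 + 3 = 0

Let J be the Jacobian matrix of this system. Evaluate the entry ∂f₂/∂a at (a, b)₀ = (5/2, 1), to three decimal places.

∂f₂/∂a = -2·a + 5·b + 2.
At (5/2, 1) this is 2.000.

2.000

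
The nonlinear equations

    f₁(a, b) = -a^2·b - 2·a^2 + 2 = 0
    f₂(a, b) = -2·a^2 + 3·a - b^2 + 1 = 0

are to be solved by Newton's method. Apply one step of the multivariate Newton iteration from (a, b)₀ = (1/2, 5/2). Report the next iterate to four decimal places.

(0.7390, 1.6978)

At (1/2, 5/2): F = (0.8750, -4.2500).
Jacobian J = [[-2·a·b - 4·a, -a^2], [-4·a + 3, -2·b]].
At the point, J = [[-4.5000, -0.2500], [1.0000, -5.0000]] (det J = 22.7500).
Solving J·Δ = −F gives Δ = (0.2390, -0.8022).
Then the next iterate is (a, b)₁ = (0.7390, 1.6978).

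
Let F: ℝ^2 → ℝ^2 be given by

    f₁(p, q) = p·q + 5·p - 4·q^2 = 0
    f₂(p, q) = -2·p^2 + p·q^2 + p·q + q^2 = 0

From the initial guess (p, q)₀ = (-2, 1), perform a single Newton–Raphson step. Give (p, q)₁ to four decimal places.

(-1.3947, -0.2368)

At (-2, 1): F = (-16.0000, -11.0000).
Jacobian J = [[q + 5, p - 8·q], [-4·p + q^2 + q, 2·p·q + p + 2·q]].
At the point, J = [[6.0000, -10.0000], [10.0000, -4.0000]] (det J = 76.0000).
Solving J·Δ = −F gives Δ = (0.6053, -1.2368).
Then the next iterate is (p, q)₁ = (-1.3947, -0.2368).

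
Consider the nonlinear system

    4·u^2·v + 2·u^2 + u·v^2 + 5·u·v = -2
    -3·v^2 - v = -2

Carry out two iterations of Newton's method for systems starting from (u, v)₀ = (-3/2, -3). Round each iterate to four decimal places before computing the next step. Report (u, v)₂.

(-1.8841, -1.1619)

At (-3/2, -3): F = (-11.5000, -22.0000).
Jacobian J = [[8·u·v + 4·u + v^2 + 5·v, 4·u^2 + 2·u·v + 5·u], [0, -6·v - 1]].
At the point, J = [[24.0000, 10.5000], [0.0000, 17.0000]] (det J = 408.0000).
Solving J·Δ = −F gives Δ = (-0.0870, 1.2941).
Then the next iterate is (u, v)₁ = (-1.5870, -1.7059).
Round to (-1.5870, -1.7059) and repeat: F = (-1.230573, -5.024384), J = [[9.690701, 7.553803], [0.0000, 9.2354]].
Δ = (-0.2971, 0.5440), so (u, v)₂ = (-1.8841, -1.1619).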